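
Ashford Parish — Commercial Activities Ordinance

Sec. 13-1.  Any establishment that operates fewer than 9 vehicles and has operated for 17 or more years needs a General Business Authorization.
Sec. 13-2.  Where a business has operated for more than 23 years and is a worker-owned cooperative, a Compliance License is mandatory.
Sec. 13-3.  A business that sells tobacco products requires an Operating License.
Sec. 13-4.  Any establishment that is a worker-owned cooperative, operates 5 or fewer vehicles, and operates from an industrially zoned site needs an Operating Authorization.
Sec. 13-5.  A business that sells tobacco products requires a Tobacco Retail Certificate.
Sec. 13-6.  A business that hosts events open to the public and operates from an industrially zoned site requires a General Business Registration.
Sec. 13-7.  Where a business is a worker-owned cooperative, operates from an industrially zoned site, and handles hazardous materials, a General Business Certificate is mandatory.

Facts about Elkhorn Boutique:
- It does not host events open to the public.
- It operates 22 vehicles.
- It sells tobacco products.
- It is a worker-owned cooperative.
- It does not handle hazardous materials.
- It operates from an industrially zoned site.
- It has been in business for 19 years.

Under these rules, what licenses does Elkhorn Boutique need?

Operating License, Tobacco Retail Certificate

Sec. 13-1. vehicles 22 ≥ 9; years in business 19 ≥ 17 → General Business Authorization not required.
Sec. 13-2. years in business 19 ≤ 23; is a worker-owned cooperative → Compliance License not required.
Sec. 13-3. sells tobacco products → Operating License required.
Sec. 13-4. is a worker-owned cooperative; vehicles 22 > 5; operates from an industrially zoned site → Operating Authorization not required.
Sec. 13-5. sells tobacco products → Tobacco Retail Certificate required.
Sec. 13-6. does not host events open to the public; operates from an industrially zoned site → General Business Registration not required.
Sec. 13-7. is a worker-owned cooperative; operates from an industrially zoned site; does not handle hazardous materials → General Business Certificate not required.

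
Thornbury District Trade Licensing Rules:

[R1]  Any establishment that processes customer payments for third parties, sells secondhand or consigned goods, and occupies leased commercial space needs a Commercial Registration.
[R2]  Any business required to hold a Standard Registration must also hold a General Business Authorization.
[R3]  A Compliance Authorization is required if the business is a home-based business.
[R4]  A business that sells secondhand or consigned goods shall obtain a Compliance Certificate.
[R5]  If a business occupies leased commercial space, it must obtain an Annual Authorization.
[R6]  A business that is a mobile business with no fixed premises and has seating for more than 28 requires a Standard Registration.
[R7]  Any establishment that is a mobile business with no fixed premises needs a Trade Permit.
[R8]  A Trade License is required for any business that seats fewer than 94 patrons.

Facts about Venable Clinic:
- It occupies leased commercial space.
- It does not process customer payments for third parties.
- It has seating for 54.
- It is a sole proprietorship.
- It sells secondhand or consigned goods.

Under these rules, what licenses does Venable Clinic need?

[R1] does not process customer payments for third parties; sells secondhand or consigned goods; occupies leased commercial space → Commercial Registration not required.
[R2] Standard Registration is not required → no effect.
[R3] occupies leased commercial space (not: is a home-based business) → Compliance Authorization not required.
[R4] sells secondhand or consigned goods → Compliance Certificate required.
[R5] occupies leased commercial space → Annual Authorization required.
[R6] occupies leased commercial space (not: is a mobile business with no fixed premises); seating 54 > 28 → Standard Registration not required.
[R7] occupies leased commercial space (not: is a mobile business with no fixed premises) → Trade Permit not required.
[R8] seating 54 < 94 → Trade License required.

Annual Authorization, Compliance Certificate, Trade License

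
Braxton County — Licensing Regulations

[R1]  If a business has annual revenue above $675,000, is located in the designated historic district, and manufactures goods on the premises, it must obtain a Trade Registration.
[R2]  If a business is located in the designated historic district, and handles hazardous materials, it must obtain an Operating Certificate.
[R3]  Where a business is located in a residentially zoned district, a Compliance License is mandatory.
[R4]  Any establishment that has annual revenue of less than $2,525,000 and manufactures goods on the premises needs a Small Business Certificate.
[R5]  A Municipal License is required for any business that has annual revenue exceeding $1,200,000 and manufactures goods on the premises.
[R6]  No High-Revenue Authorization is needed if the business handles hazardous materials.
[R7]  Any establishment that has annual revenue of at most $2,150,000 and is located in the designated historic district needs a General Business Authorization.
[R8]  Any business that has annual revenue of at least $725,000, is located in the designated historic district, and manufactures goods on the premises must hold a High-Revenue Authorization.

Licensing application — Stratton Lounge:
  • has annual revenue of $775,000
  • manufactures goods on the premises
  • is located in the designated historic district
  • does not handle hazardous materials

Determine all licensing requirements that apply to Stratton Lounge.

[R1] revenue $775,000 > $675,000; is located in the designated historic district; manufactures goods on the premises → Trade Registration required.
[R2] is located in the designated historic district; does not handle hazardous materials → Operating Certificate not required.
[R3] is located in the designated historic district (not: is located in a residentially zoned district) → Compliance License not required.
[R4] revenue $775,000 < $2,525,000; manufactures goods on the premises → Small Business Certificate required.
[R5] revenue $775,000 ≤ $1,200,000; manufactures goods on the premises → Municipal License not required.
[R6] does not handle hazardous materials → High-Revenue Authorization exemption does not apply.
[R7] revenue $775,000 ≤ $2,150,000; is located in the designated historic district → General Business Authorization required.
[R8] revenue $775,000 ≥ $725,000; is located in the designated historic district; manufactures goods on the premises → High-Revenue Authorization required.

General Business Authorization, High-Revenue Authorization, Small Business Certificate, Trade Registration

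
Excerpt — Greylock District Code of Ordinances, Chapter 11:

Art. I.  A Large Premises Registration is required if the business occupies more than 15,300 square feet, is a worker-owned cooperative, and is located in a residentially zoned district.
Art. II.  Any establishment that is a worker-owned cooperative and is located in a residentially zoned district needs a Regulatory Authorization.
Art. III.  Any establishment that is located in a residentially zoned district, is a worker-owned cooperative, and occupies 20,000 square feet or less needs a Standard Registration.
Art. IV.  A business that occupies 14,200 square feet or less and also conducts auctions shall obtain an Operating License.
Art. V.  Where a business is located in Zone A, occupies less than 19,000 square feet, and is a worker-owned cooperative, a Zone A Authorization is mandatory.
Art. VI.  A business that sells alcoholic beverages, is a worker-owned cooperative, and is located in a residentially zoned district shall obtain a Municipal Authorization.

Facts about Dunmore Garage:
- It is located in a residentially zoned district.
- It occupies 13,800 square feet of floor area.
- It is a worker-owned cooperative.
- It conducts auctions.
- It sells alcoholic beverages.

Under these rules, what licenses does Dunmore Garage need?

Art. I. floor area 13,800 square feet ≤ 15,300 square feet; is a worker-owned cooperative; is located in a residentially zoned district → Large Premises Registration not required.
Art. II. is a worker-owned cooperative; is located in a residentially zoned district → Regulatory Authorization required.
Art. III. is located in a residentially zoned district; is a worker-owned cooperative; floor area 13,800 square feet ≤ 20,000 square feet → Standard Registration required.
Art. IV. floor area 13,800 square feet ≤ 14,200 square feet; conducts auctions → Operating License required.
Art. V. is located in a residentially zoned district (not: is located in Zone A); floor area 13,800 square feet < 19,000 square feet; is a worker-owned cooperative → Zone A Authorization not required.
Art. VI. sells alcoholic beverages; is a worker-owned cooperative; is located in a residentially zoned district → Municipal Authorization required.

Municipal Authorization, Operating License, Regulatory Authorization, Standard Registration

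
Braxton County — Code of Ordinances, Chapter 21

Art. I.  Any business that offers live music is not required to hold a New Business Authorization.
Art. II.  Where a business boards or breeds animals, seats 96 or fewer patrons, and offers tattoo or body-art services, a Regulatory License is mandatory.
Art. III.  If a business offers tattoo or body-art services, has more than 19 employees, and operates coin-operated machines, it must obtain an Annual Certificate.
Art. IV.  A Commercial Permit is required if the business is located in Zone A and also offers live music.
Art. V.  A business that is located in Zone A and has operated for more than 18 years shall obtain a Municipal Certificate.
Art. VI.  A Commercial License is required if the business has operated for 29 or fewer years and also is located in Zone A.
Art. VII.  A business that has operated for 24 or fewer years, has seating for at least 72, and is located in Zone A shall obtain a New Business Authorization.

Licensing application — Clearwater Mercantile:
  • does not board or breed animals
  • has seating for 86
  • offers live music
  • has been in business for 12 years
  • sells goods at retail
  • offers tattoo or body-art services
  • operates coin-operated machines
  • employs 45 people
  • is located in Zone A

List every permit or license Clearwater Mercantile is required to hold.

Annual Certificate, Commercial License, Commercial Permit

Art. I. offers live music → exempt from New Business Authorization.
Art. II. does not board or breed animals; seating 86 ≤ 96; offers tattoo or body-art services → Regulatory License not required.
Art. III. offers tattoo or body-art services; employees 45 > 19; operates coin-operated machines → Annual Certificate required.
Art. IV. is located in Zone A; offers live music → Commercial Permit required.
Art. V. is located in Zone A; years in business 12 ≤ 18 → Municipal Certificate not required.
Art. VI. years in business 12 ≤ 29; is located in Zone A → Commercial License required.
Art. VII. years in business 12 ≤ 24; seating 86 ≥ 72; is located in Zone A → New Business Authorization required.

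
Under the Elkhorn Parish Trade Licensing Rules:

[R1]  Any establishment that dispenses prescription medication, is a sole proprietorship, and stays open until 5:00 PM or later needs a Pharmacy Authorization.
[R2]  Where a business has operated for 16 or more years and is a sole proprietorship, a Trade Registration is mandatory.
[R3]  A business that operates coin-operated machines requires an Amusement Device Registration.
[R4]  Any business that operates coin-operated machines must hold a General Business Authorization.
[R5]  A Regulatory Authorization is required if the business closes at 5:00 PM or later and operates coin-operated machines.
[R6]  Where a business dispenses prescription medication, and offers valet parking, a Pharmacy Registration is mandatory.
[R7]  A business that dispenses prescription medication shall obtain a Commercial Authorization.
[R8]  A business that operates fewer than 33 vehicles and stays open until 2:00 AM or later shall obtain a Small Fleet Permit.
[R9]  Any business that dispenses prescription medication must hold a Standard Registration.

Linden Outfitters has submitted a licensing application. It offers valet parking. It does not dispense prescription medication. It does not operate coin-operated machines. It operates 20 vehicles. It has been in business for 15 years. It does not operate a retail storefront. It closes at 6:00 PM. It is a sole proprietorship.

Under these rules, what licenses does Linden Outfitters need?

[R1] does not dispense prescription medication; is a sole proprietorship; closes 6:00 PM, after 5:00 PM → Pharmacy Authorization not required.
[R2] years in business 15 < 16; is a sole proprietorship → Trade Registration not required.
[R3] does not operate coin-operated machines → Amusement Device Registration not required.
[R4] does not operate coin-operated machines → General Business Authorization not required.
[R5] closes 6:00 PM, after 5:00 PM; does not operate coin-operated machines → Regulatory Authorization not required.
[R6] does not dispense prescription medication; offers valet parking → Pharmacy Registration not required.
[R7] does not dispense prescription medication → Commercial Authorization not required.
[R8] vehicles 20 < 33; closes 6:00 PM, at/before 2:00 AM → Small Fleet Permit not required.
[R9] does not dispense prescription medication → Standard Registration not required.

None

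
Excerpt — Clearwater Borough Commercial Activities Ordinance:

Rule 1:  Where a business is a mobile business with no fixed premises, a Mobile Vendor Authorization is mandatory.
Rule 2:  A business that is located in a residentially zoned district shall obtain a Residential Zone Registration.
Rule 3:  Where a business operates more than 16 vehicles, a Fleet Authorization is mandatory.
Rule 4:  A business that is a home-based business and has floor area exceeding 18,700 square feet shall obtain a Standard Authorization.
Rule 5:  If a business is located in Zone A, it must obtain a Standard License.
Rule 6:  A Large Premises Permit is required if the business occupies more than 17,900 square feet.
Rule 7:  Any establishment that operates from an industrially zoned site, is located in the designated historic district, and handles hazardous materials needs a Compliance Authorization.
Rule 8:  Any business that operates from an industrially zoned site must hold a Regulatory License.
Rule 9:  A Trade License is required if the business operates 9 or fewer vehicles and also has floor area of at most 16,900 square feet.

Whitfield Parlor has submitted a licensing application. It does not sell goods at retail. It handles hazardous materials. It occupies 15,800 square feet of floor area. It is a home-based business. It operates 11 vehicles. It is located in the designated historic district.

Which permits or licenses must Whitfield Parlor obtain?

None

Rule 1: is a home-based business (not: is a mobile business with no fixed premises) → Mobile Vendor Authorization not required.
Rule 2: is located in the designated historic district (not: is located in a residentially zoned district) → Residential Zone Registration not required.
Rule 3: vehicles 11 ≤ 16 → Fleet Authorization not required.
Rule 4: is a home-based business; floor area 15,800 square feet ≤ 18,700 square feet → Standard Authorization not required.
Rule 5: is located in the designated historic district (not: is located in Zone A) → Standard License not required.
Rule 6: floor area 15,800 square feet ≤ 17,900 square feet → Large Premises Permit not required.
Rule 7: is a home-based business (not: operates from an industrially zoned site); is located in the designated historic district; handles hazardous materials → Compliance Authorization not required.
Rule 8: is a home-based business (not: operates from an industrially zoned site) → Regulatory License not required.
Rule 9: vehicles 11 > 9; floor area 15,800 square feet ≤ 16,900 square feet → Trade License not required.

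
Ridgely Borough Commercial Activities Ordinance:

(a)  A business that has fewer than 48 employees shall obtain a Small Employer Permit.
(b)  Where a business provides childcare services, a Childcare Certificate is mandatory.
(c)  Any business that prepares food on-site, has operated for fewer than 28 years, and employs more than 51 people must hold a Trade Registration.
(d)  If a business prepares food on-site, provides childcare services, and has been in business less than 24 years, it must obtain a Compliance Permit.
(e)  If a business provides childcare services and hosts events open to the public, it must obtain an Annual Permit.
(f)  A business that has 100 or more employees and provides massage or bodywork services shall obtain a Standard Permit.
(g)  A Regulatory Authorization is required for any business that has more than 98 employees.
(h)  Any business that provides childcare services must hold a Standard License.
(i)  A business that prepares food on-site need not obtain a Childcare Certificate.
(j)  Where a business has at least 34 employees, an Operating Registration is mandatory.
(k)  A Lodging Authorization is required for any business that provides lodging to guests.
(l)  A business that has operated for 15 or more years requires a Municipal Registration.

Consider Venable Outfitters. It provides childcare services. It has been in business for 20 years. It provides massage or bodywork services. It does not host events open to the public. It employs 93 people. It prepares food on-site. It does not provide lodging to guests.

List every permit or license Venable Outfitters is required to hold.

(a) employees 93 ≥ 48 → Small Employer Permit not required.
(b) provides childcare services → Childcare Certificate required.
(c) prepares food on-site; years in business 20 < 28; employees 93 > 51 → Trade Registration required.
(d) prepares food on-site; provides childcare services; years in business 20 < 24 → Compliance Permit required.
(e) provides childcare services; does not host events open to the public → Annual Permit not required.
(f) employees 93 < 100; provides massage or bodywork services → Standard Permit not required.
(g) employees 93 ≤ 98 → Regulatory Authorization not required.
(h) provides childcare services → Standard License required.
(i) prepares food on-site → exempt from Childcare Certificate.
(j) employees 93 ≥ 34 → Operating Registration required.
(k) does not provide lodging to guests → Lodging Authorization not required.
(l) years in business 20 ≥ 15 → Municipal Registration required.

Compliance Permit, Municipal Registration, Operating Registration, Standard License, Trade Registration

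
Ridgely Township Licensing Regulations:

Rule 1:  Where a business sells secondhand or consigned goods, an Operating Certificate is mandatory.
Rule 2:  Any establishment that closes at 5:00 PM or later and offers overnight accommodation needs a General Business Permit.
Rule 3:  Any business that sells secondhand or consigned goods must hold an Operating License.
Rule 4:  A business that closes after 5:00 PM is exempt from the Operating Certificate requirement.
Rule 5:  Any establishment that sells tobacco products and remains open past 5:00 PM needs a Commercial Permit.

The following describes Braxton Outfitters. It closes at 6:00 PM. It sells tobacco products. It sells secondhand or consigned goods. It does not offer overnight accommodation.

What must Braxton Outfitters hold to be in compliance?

Rule 1: sells secondhand or consigned goods → Operating Certificate required.
Rule 2: closes 6:00 PM, after 5:00 PM; does not offer overnight accommodation → General Business Permit not required.
Rule 3: sells secondhand or consigned goods → Operating License required.
Rule 4: closes 6:00 PM, after 5:00 PM → exempt from Operating Certificate.
Rule 5: sells tobacco products; closes 6:00 PM, after 5:00 PM → Commercial Permit required.

Commercial Permit, Operating License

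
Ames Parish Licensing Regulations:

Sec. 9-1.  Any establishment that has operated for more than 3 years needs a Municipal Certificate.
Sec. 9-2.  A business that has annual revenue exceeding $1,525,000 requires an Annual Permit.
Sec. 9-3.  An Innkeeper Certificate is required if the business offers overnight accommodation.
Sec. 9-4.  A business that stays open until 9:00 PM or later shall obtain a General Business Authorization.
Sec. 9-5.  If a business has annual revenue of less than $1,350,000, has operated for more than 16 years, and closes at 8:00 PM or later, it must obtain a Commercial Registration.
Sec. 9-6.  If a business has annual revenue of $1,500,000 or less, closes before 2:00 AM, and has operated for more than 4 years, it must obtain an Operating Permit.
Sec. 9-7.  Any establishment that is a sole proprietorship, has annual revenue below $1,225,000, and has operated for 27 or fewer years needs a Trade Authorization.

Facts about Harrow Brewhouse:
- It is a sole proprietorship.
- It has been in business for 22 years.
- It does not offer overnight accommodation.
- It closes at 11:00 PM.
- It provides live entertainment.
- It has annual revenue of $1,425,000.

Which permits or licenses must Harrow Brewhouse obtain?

General Business Authorization, Municipal Certificate, Operating Permit

Sec. 9-1. years in business 22 > 3 → Municipal Certificate required.
Sec. 9-2. revenue $1,425,000 ≤ $1,525,000 → Annual Permit not required.
Sec. 9-3. does not offer overnight accommodation → Innkeeper Certificate not required.
Sec. 9-4. closes 11:00 PM, after 9:00 PM → General Business Authorization required.
Sec. 9-5. revenue $1,425,000 ≥ $1,350,000; years in business 22 > 16; closes 11:00 PM, after 8:00 PM → Commercial Registration not required.
Sec. 9-6. revenue $1,425,000 ≤ $1,500,000; closes 11:00 PM, at/before 2:00 AM; years in business 22 > 4 → Operating Permit required.
Sec. 9-7. is a sole proprietorship; revenue $1,425,000 ≥ $1,225,000; years in business 22 ≤ 27 → Trade Authorization not required.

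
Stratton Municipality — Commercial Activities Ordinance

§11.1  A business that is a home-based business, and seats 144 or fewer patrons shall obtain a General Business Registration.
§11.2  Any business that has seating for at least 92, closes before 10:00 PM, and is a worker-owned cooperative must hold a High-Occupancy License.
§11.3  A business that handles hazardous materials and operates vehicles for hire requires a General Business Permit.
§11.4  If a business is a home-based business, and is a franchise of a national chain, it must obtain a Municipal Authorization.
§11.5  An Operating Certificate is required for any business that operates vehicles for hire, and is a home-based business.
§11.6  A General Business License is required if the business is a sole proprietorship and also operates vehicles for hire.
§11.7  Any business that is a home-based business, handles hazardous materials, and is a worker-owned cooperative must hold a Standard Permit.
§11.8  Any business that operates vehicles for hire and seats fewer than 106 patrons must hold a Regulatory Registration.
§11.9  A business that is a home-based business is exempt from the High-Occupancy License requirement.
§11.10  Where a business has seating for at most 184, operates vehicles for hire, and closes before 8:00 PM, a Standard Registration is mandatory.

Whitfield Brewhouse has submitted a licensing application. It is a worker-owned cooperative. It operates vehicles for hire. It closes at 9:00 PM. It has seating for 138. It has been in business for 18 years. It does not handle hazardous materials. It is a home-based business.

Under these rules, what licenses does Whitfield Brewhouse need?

§11.1 is a home-based business; seating 138 ≤ 144 → General Business Registration required.
§11.2 seating 138 ≥ 92; closes 9:00 PM, at/before 10:00 PM; is a worker-owned cooperative → High-Occupancy License required.
§11.3 does not handle hazardous materials; operates vehicles for hire → General Business Permit not required.
§11.4 is a home-based business; is a worker-owned cooperative (not: is a franchise of a national chain) → Municipal Authorization not required.
§11.5 operates vehicles for hire; is a home-based business → Operating Certificate required.
§11.6 is a worker-owned cooperative (not: is a sole proprietorship); operates vehicles for hire → General Business License not required.
§11.7 is a home-based business; does not handle hazardous materials; is a worker-owned cooperative → Standard Permit not required.
§11.8 operates vehicles for hire; seating 138 ≥ 106 → Regulatory Registration not required.
§11.9 is a home-based business → exempt from High-Occupancy License.
§11.10 seating 138 ≤ 184; operates vehicles for hire; closes 9:00 PM, after 8:00 PM → Standard Registration not required.

General Business Registration, Operating Certificate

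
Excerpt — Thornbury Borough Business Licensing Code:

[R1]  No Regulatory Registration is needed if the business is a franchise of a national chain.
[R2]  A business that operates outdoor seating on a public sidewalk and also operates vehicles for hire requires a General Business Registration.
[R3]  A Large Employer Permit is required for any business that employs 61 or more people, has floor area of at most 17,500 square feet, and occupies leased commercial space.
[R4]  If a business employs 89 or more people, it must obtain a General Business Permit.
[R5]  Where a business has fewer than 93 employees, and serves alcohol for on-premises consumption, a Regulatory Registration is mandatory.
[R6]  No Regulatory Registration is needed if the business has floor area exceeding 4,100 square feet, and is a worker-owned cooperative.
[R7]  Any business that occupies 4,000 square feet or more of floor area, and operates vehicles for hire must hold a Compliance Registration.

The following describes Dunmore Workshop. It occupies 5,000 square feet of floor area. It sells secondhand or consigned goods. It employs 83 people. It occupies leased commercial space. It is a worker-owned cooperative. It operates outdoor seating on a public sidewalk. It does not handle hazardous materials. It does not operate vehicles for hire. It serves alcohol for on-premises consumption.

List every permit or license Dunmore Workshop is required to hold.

[R1] is a worker-owned cooperative (not: is a franchise of a national chain) → Regulatory Registration exemption does not apply.
[R2] operates outdoor seating on a public sidewalk; does not operate vehicles for hire → General Business Registration not required.
[R3] employees 83 ≥ 61; floor area 5,000 square feet ≤ 17,500 square feet; occupies leased commercial space → Large Employer Permit required.
[R4] employees 83 < 89 → General Business Permit not required.
[R5] employees 83 < 93; serves alcohol for on-premises consumption → Regulatory Registration required.
[R6] floor area 5,000 square feet > 4,100 square feet; is a worker-owned cooperative → exempt from Regulatory Registration.
[R7] floor area 5,000 square feet ≥ 4,000 square feet; does not operate vehicles for hire → Compliance Registration not required.

Large Employer Permit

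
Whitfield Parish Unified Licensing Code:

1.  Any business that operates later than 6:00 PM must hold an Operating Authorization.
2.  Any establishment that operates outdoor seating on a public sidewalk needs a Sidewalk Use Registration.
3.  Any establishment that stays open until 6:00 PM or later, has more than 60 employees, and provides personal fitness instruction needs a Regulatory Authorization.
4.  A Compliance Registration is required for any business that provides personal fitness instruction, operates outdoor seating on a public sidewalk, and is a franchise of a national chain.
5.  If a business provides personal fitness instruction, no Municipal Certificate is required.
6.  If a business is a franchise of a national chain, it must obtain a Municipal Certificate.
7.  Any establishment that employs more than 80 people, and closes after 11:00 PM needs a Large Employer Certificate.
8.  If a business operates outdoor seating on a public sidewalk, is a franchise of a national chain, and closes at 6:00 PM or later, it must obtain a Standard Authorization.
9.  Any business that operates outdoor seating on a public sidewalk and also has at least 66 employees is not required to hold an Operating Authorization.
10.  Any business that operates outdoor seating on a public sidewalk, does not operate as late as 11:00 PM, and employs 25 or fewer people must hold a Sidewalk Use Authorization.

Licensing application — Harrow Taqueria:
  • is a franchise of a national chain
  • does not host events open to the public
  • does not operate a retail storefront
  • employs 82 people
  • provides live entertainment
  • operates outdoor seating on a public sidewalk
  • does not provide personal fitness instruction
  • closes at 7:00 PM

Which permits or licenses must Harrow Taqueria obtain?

1. closes 7:00 PM, after 6:00 PM → Operating Authorization required.
2. operates outdoor seating on a public sidewalk → Sidewalk Use Registration required.
3. closes 7:00 PM, after 6:00 PM; employees 82 > 60; does not provide personal fitness instruction → Regulatory Authorization not required.
4. does not provide personal fitness instruction; operates outdoor seating on a public sidewalk; is a franchise of a national chain → Compliance Registration not required.
5. does not provide personal fitness instruction → Municipal Certificate exemption does not apply.
6. is a franchise of a national chain → Municipal Certificate required.
7. employees 82 > 80; closes 7:00 PM, at/before 11:00 PM → Large Employer Certificate not required.
8. operates outdoor seating on a public sidewalk; is a franchise of a national chain; closes 7:00 PM, after 6:00 PM → Standard Authorization required.
9. operates outdoor seating on a public sidewalk; employees 82 ≥ 66 → exempt from Operating Authorization.
10. operates outdoor seating on a public sidewalk; closes 7:00 PM, at/before 11:00 PM; employees 82 > 25 → Sidewalk Use Authorization not required.

Municipal Certificate, Sidewalk Use Registration, Standard Authorization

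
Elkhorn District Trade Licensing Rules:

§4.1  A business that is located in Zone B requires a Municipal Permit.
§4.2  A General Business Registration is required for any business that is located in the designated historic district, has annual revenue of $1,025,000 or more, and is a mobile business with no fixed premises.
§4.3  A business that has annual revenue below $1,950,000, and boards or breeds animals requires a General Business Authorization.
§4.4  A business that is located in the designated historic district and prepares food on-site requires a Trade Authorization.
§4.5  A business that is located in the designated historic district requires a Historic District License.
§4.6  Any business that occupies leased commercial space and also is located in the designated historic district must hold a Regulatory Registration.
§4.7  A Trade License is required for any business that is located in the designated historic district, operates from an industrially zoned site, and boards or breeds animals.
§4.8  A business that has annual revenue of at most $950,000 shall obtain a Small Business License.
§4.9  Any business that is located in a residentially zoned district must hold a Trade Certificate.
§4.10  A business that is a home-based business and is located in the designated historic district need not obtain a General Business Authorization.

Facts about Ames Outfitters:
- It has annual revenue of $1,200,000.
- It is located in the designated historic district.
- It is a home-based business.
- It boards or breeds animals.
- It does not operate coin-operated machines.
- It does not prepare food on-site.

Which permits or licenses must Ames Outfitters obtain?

§4.1 is located in the designated historic district (not: is located in Zone B) → Municipal Permit not required.
§4.2 is located in the designated historic district; revenue $1,200,000 ≥ $1,025,000; is a home-based business (not: is a mobile business with no fixed premises) → General Business Registration not required.
§4.3 revenue $1,200,000 < $1,950,000; boards or breeds animals → General Business Authorization required.
§4.4 is located in the designated historic district; does not prepare food on-site → Trade Authorization not required.
§4.5 is located in the designated historic district → Historic District License required.
§4.6 is a home-based business (not: occupies leased commercial space); is located in the designated historic district → Regulatory Registration not required.
§4.7 is located in the designated historic district; is a home-based business (not: operates from an industrially zoned site); boards or breeds animals → Trade License not required.
§4.8 revenue $1,200,000 > $950,000 → Small Business License not required.
§4.9 is located in the designated historic district (not: is located in a residentially zoned district) → Trade Certificate not required.
§4.10 is a home-based business; is located in the designated historic district → exempt from General Business Authorization.

Historic District License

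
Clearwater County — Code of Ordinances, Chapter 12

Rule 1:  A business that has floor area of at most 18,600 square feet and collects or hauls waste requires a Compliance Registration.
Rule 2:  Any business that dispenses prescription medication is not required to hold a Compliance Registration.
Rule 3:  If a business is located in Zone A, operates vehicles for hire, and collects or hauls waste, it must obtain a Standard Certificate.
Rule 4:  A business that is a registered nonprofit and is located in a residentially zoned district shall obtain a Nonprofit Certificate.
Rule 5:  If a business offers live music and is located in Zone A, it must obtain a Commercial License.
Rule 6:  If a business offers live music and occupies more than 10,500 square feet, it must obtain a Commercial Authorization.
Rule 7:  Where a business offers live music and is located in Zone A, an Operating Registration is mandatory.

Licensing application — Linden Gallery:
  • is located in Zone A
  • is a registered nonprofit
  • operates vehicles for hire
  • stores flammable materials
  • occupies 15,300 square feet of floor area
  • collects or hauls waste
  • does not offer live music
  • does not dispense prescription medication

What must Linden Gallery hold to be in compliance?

Compliance Registration, Standard Certificate

Rule 1: floor area 15,300 square feet ≤ 18,600 square feet; collects or hauls waste → Compliance Registration required.
Rule 2: does not dispense prescription medication → Compliance Registration exemption does not apply.
Rule 3: is located in Zone A; operates vehicles for hire; collects or hauls waste → Standard Certificate required.
Rule 4: is a registered nonprofit; is located in Zone A (not: is located in a residentially zoned district) → Nonprofit Certificate not required.
Rule 5: does not offer live music; is located in Zone A → Commercial License not required.
Rule 6: does not offer live music; floor area 15,300 square feet > 10,500 square feet → Commercial Authorization not required.
Rule 7: does not offer live music; is located in Zone A → Operating Registration not required.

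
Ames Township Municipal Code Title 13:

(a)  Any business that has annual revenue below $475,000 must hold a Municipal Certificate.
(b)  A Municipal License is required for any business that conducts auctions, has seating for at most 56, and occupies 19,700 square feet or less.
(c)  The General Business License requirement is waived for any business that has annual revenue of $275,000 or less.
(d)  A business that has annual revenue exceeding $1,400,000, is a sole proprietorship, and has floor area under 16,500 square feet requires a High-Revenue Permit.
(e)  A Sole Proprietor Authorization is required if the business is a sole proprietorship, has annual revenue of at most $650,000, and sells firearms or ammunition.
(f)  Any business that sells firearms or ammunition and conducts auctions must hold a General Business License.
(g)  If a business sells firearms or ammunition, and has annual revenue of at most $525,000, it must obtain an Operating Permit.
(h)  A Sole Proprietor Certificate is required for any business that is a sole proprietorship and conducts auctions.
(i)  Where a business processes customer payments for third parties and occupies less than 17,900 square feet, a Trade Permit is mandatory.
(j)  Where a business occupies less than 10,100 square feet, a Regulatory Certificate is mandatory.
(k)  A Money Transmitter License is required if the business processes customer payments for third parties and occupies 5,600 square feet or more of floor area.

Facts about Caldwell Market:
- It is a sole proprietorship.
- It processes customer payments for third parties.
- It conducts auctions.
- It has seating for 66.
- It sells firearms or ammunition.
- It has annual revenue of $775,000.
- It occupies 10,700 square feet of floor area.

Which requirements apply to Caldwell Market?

General Business License, Money Transmitter License, Sole Proprietor Certificate, Trade Permit

(a) revenue $775,000 ≥ $475,000 → Municipal Certificate not required.
(b) conducts auctions; seating 66 > 56; floor area 10,700 square feet ≤ 19,700 square feet → Municipal License not required.
(c) revenue $775,000 > $275,000 → General Business License exemption does not apply.
(d) revenue $775,000 ≤ $1,400,000; is a sole proprietorship; floor area 10,700 square feet < 16,500 square feet → High-Revenue Permit not required.
(e) is a sole proprietorship; revenue $775,000 > $650,000; sells firearms or ammunition → Sole Proprietor Authorization not required.
(f) sells firearms or ammunition; conducts auctions → General Business License required.
(g) sells firearms or ammunition; revenue $775,000 > $525,000 → Operating Permit not required.
(h) is a sole proprietorship; conducts auctions → Sole Proprietor Certificate required.
(i) processes customer payments for third parties; floor area 10,700 square feet < 17,900 square feet → Trade Permit required.
(j) floor area 10,700 square feet ≥ 10,100 square feet → Regulatory Certificate not required.
(k) processes customer payments for third parties; floor area 10,700 square feet ≥ 5,600 square feet → Money Transmitter License required.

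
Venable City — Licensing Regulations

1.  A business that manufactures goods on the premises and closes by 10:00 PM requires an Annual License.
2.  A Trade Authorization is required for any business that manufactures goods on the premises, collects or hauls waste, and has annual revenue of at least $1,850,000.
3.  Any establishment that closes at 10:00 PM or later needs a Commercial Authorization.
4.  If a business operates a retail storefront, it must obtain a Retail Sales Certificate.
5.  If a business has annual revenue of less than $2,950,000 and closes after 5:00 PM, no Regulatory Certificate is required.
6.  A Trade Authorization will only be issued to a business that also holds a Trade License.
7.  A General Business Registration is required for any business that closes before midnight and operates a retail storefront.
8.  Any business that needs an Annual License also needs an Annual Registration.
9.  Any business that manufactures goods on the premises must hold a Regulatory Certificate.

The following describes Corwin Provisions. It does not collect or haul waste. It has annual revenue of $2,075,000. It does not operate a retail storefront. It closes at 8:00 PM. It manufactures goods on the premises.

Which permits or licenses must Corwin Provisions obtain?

1. manufactures goods on the premises; closes 8:00 PM, at/before 10:00 PM → Annual License required.
2. manufactures goods on the premises; does not collect or haul waste; revenue $2,075,000 ≥ $1,850,000 → Trade Authorization not required.
3. closes 8:00 PM, at/before 10:00 PM → Commercial Authorization not required.
4. does not operate a retail storefront → Retail Sales Certificate not required.
5. revenue $2,075,000 < $2,950,000; closes 8:00 PM, after 5:00 PM → exempt from Regulatory Certificate.
6. Trade Authorization is not required → no effect.
7. closes 8:00 PM, at/before midnight; does not operate a retail storefront → General Business Registration not required.
8. Annual License is required → Annual Registration also required.
9. manufactures goods on the premises → Regulatory Certificate required.

Annual License, Annual Registration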